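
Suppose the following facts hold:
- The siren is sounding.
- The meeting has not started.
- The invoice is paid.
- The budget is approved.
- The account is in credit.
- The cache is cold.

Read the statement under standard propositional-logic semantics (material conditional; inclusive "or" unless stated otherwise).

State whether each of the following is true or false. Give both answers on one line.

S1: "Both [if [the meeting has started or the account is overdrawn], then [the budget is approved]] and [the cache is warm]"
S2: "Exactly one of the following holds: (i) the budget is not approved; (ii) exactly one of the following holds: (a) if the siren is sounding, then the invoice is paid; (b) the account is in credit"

Let V = "the meeting has started" (F), S = "the account is overdrawn" (F), G = "the budget is approved" (T), M = "the cache is warm" (F), Q = "the siren is sounding" (T), P = "the invoice is paid" (T).

S1: Parsed as ((V | S) -> G) & M

V | S = F | F = F
(V | S) -> G = F -> T = T
((V | S) -> G) & M = T & F = F
Hence S1 is false.

S2: Parsed as ~G xor ((Q -> P) xor ~S)

~G = ~T = F
Q -> P = T -> T = T
~S = ~F = T
(Q -> P) xor ~S = T xor T = F
~G xor ((Q -> P) xor ~S) = F xor F = F
So S2 is false.

S1 False; S2 False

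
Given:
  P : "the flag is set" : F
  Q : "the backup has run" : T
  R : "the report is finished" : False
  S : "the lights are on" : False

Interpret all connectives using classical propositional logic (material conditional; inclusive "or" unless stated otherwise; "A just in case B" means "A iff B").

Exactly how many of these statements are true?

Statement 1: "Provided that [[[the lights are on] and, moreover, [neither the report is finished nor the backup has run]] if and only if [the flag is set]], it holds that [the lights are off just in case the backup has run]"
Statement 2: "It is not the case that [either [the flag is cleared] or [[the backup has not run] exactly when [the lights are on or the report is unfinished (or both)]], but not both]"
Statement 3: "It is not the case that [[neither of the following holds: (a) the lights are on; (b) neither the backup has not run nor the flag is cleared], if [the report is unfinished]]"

1

Statement 1: Parsed as ((S and (R nor Q)) iff P) -> (not S iff Q)

R nor Q = False nor True = False
S and (R nor Q) = False and False = False
(S and (R nor Q)) iff P = False iff False = True
not S = not False = True
not S iff Q = True iff True = True
((S and (R nor Q)) iff P) -> (not S iff Q) = True -> True = True
Hence Statement 1 is true.

Statement 2: This is not (not P xor (not Q iff (S or not R))).

not P = not False = True
not Q = not True = False
not R = not False = True
S or not R = False or True = True
not Q iff (S or not R) = False iff True = False
not P xor (not Q iff (S or not R)) = True xor False = True
not (not P xor (not Q iff (S or not R))) = not True = False
Thus Statement 2 is false.

Statement 3: Parsed as not (not R -> (S nor (not Q nor not P)))

not R = not False = True
not Q = not True = False
not P = not False = True
not Q nor not P = False nor True = False
S nor (not Q nor not P) = False nor False = True
not R -> (S nor (not Q nor not P)) = True -> True = True
not (not R -> (S nor (not Q nor not P))) = not True = False
Hence Statement 3 is false.

Count: 1.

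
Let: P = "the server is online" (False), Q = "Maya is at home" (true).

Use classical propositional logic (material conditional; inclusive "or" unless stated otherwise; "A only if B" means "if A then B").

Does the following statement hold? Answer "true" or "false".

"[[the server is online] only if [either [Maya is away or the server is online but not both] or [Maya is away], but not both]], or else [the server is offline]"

True

Parsed as (P → ((¬Q ⊕ P) ⊕ ¬Q)) ∨ ¬P

¬Q = ¬T = F
¬Q ⊕ P = F ⊕ F = F
¬Q = ¬T = F
(¬Q ⊕ P) ⊕ ¬Q = F ⊕ F = F
P → ((¬Q ⊕ P) ⊕ ¬Q) = F → F = T
¬P = ¬F = T
(P → ((¬Q ⊕ P) ⊕ ¬Q)) ∨ ¬P = T ∨ T = T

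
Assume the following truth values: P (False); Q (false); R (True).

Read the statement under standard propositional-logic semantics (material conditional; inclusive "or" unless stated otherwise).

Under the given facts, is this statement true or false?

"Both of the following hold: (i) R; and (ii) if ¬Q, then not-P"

In symbols: R and (not Q -> not P)

not Q = not False = True
not P = not False = True
not Q -> not P = True -> True = True
R and (not Q -> not P) = True and True = True

True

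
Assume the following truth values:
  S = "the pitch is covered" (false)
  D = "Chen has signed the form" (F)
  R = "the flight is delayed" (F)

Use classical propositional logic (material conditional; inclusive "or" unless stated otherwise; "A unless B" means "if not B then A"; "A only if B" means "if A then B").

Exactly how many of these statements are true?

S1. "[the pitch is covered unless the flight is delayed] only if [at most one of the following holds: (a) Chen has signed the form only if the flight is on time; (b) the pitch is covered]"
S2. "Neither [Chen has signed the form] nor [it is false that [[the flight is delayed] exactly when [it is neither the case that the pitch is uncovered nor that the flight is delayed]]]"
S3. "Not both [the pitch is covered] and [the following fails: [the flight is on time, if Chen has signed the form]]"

3

S1: Parsed as (S ∨ R) → ((D → ¬R) ↑ S)

S ∨ R = F ∨ F = F
¬R = ¬F = T
D → ¬R = F → T = T
(D → ¬R) ↑ S = T ↑ F = T
(S ∨ R) → ((D → ¬R) ↑ S) = F → T = T
Thus S1 is true.

S2: In symbols: D ↓ ¬(R ↔ (¬S ↓ R))

¬S = ¬F = T
¬S ↓ R = T ↓ F = F
R ↔ (¬S ↓ R) = F ↔ F = T
¬(R ↔ (¬S ↓ R)) = ¬T = F
D ↓ ¬(R ↔ (¬S ↓ R)) = F ↓ F = T
Hence S2 is true.

S3: Formalization: S ↑ ¬(D → ¬R)

¬R = ¬F = T
D → ¬R = F → T = T
¬(D → ¬R) = ¬T = F
S ↑ ¬(D → ¬R) = F ↑ F = T
So S3 is true.

Count: 3.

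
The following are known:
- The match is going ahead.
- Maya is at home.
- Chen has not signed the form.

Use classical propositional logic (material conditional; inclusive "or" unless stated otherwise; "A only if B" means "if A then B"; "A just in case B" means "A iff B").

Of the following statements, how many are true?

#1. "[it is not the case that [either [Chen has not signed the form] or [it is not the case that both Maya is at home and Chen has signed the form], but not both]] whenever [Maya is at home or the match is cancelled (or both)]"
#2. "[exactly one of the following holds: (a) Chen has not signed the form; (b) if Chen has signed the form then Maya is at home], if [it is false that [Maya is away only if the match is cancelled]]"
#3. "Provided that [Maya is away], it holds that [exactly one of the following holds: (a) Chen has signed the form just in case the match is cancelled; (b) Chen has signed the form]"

Let G = "Maya is at home" (True), N = "the match is cancelled" (False), D = "Chen has signed the form" (False).

#1: This is (G or N) -> not (not D xor (G nand D)).

G or N = True or False = True
not D = not False = True
G nand D = True nand False = True
not D xor (G nand D) = True xor True = False
not (not D xor (G nand D)) = not False = True
(G or N) -> not (not D xor (G nand D)) = True -> True = True
So #1 is true.

#2: This is not (not G -> N) -> (not D xor (D -> G)).

not G = not True = False
not G -> N = False -> False = True
not (not G -> N) = not True = False
not D = not False = True
D -> G = False -> True = True
not D xor (D -> G) = True xor True = False
not (not G -> N) -> (not D xor (D -> G)) = False -> False = True
So #2 is true.

#3: Parsed as not G -> ((D iff N) xor D)

not G = not True = False
D iff N = False iff False = True
(D iff N) xor D = True xor False = True
not G -> ((D iff N) xor D) = False -> True = True
Thus #3 is true.

True statements: 3 (#1, #2, #3).

3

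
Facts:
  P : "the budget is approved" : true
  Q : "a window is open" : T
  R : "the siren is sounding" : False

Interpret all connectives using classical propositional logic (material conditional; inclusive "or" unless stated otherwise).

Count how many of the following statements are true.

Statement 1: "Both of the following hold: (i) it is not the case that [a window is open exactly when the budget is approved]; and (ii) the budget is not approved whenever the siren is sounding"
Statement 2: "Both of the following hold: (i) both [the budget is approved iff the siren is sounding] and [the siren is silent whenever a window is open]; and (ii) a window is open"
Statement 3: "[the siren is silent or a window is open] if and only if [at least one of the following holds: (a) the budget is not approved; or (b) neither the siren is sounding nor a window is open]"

0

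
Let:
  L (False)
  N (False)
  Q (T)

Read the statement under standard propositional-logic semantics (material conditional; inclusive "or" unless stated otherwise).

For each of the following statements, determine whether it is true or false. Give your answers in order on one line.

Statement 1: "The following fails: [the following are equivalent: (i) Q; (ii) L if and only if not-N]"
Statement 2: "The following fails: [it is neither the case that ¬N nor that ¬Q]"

Statement 1 true; Statement 2 true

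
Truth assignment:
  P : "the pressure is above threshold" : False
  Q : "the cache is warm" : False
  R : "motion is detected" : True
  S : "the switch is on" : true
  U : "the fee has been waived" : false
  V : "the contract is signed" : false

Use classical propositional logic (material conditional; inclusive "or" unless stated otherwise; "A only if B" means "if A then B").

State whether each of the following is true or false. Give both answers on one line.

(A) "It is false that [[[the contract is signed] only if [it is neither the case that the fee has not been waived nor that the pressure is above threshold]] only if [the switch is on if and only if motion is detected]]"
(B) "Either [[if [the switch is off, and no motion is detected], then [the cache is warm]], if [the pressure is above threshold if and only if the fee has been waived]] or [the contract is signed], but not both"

(A) F / (B) T

(A): In symbols: not ((V -> (not U nor P)) -> (S iff R))

not U = not False = True
not U nor P = True nor False = False
V -> (not U nor P) = False -> False = True
S iff R = True iff True = True
(V -> (not U nor P)) -> (S iff R) = True -> True = True
not ((V -> (not U nor P)) -> (S iff R)) = not True = False
Thus (A) is false.

(B): Parsed as ((P iff U) -> ((not S and not R) -> Q)) xor V

P iff U = False iff False = True
not S = not True = False
not R = not True = False
not S and not R = False and False = False
(not S and not R) -> Q = False -> False = True
(P iff U) -> ((not S and not R) -> Q) = True -> True = True
((P iff U) -> ((not S and not R) -> Q)) xor V = True xor False = True
Thus (B) is true.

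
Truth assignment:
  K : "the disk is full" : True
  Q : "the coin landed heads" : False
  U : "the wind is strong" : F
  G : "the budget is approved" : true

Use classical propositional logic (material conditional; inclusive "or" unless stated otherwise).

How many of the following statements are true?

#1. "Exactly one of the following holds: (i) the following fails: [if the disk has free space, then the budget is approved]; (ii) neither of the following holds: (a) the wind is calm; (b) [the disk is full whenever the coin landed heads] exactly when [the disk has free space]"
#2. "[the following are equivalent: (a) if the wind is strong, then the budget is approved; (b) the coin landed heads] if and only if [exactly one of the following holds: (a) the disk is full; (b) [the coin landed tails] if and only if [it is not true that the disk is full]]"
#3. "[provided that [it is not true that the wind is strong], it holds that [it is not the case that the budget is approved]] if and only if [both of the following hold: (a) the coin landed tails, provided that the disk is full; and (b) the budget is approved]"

#1: Parsed as ¬(¬K → G) ⊕ (¬U ↓ ((Q → K) ↔ ¬K))

¬K = ¬T = F
¬K → G = F → T = T
¬(¬K → G) = ¬T = F
¬U = ¬F = T
Q → K = F → T = T
¬K = ¬T = F
(Q → K) ↔ ¬K = T ↔ F = F
¬U ↓ ((Q → K) ↔ ¬K) = T ↓ F = F
¬(¬K → G) ⊕ (¬U ↓ ((Q → K) ↔ ¬K)) = F ⊕ F = F
Thus #1 is false.

#2: Formalization: ((U → G) ↔ Q) ↔ (K ⊕ (¬Q ↔ ¬K))

U → G = F → T = T
(U → G) ↔ Q = T ↔ F = F
¬Q = ¬F = T
¬K = ¬T = F
¬Q ↔ ¬K = T ↔ F = F
K ⊕ (¬Q ↔ ¬K) = T ⊕ F = T
((U → G) ↔ Q) ↔ (K ⊕ (¬Q ↔ ¬K)) = F ↔ T = F
Thus #2 is false.

#3: This is (¬U → ¬G) ↔ ((K → ¬Q) ∧ G).

¬U = ¬F = T
¬G = ¬T = F
¬U → ¬G = T → F = F
¬Q = ¬F = T
K → ¬Q = T → T = T
(K → ¬Q) ∧ G = T ∧ T = T
(¬U → ¬G) ↔ ((K → ¬Q) ∧ G) = F ↔ T = F
Hence #3 is false.

0 of the 3 statements are true (none).

0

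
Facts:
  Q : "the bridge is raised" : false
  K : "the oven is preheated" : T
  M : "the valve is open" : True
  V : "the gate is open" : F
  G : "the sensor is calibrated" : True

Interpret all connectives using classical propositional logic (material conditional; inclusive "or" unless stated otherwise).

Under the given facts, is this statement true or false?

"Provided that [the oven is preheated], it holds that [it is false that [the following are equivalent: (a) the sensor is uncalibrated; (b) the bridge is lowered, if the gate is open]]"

True.

Values: K=T, G=T, V=F, Q=F.
Parsed as K → ¬(¬G ↔ (V → ¬Q))

¬G = ¬T = F
¬Q = ¬F = T
V → ¬Q = F → T = T
¬G ↔ (V → ¬Q) = F ↔ T = F
¬(¬G ↔ (V → ¬Q)) = ¬F = T
K → ¬(¬G ↔ (V → ¬Q)) = T → T = T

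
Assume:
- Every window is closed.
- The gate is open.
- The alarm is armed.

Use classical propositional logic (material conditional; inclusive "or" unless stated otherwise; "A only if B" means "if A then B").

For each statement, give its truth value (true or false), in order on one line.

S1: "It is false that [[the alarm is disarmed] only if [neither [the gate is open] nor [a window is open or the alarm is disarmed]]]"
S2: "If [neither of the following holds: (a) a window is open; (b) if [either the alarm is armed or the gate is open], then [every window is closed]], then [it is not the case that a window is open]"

S1 F / S2 T

Let G = "the alarm is armed" (True), Q = "the gate is open" (True), W = "a window is open" (False).

S1: Parsed as not (not G -> (Q nor (W or not G)))

not G = not True = False
not G = not True = False
W or not G = False or False = False
Q nor (W or not G) = True nor False = False
not G -> (Q nor (W or not G)) = False -> False = True
not (not G -> (Q nor (W or not G))) = not True = False
So S1 is false.

S2: Parsed as (W nor ((G or Q) -> not W)) -> not W

G or Q = True or True = True
not W = not False = True
(G or Q) -> not W = True -> True = True
W nor ((G or Q) -> not W) = False nor True = False
not W = not False = True
(W nor ((G or Q) -> not W)) -> not W = False -> True = True
Thus S2 is true.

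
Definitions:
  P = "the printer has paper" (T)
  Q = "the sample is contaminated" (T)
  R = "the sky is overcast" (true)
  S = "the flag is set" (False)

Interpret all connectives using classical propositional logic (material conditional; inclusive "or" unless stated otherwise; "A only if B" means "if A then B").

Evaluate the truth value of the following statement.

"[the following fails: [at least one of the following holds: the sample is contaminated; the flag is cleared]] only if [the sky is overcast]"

True

Values: Q=T, S=F, R=T.
Parsed as ~(Q | ~S) -> R

~S = ~F = T
Q | ~S = T | T = T
~(Q | ~S) = ~T = F
~(Q | ~S) -> R = F -> T = T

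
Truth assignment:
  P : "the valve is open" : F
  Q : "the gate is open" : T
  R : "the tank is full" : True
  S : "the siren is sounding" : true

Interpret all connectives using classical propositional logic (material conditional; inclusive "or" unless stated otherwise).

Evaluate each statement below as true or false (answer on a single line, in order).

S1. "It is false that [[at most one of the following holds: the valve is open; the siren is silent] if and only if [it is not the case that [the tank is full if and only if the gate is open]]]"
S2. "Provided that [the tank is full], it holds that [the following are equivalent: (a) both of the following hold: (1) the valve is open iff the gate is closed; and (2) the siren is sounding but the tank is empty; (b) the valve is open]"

S1 true; S2 true

S1: Formalization: ¬((P ↑ ¬S) ↔ ¬(R ↔ Q))

¬S = ¬T = F
P ↑ ¬S = F ↑ F = T
R ↔ Q = T ↔ T = T
¬(R ↔ Q) = ¬T = F
(P ↑ ¬S) ↔ ¬(R ↔ Q) = T ↔ F = F
¬((P ↑ ¬S) ↔ ¬(R ↔ Q)) = ¬F = T
Hence S1 is true.

S2: Formalization: R → (((P ↔ ¬Q) ∧ (S ∧ ¬R)) ↔ P)

¬Q = ¬T = F
P ↔ ¬Q = F ↔ F = T
¬R = ¬T = F
S ∧ ¬R = T ∧ F = F
(P ↔ ¬Q) ∧ (S ∧ ¬R) = T ∧ F = F
((P ↔ ¬Q) ∧ (S ∧ ¬R)) ↔ P = F ↔ F = T
R → (((P ↔ ¬Q) ∧ (S ∧ ¬R)) ↔ P) = T → T = T
Hence S2 is true.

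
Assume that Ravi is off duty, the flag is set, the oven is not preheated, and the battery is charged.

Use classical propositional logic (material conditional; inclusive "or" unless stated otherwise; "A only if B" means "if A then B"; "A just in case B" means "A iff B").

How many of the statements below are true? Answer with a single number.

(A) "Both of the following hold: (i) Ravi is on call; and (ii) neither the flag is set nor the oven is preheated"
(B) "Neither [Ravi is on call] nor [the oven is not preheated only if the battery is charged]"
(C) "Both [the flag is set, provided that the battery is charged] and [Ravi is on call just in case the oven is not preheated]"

Let P = "Ravi is on call" (False), Q = "the flag is set" (True), R = "the oven is preheated" (False), S = "the battery is charged" (True).

(A): Parsed as P and (Q nor R)

Q nor R = True nor False = False
P and (Q nor R) = False and False = False
So (A) is false.

(B): Parsed as P nor (not R -> S)

not R = not False = True
not R -> S = True -> True = True
P nor (not R -> S) = False nor True = False
Hence (B) is false.

(C): In symbols: (S -> Q) and (P iff not R)

S -> Q = True -> True = True
not R = not False = True
P iff not R = False iff True = False
(S -> Q) and (P iff not R) = True and False = False
So (C) is false.

True statements: 0 (none).

0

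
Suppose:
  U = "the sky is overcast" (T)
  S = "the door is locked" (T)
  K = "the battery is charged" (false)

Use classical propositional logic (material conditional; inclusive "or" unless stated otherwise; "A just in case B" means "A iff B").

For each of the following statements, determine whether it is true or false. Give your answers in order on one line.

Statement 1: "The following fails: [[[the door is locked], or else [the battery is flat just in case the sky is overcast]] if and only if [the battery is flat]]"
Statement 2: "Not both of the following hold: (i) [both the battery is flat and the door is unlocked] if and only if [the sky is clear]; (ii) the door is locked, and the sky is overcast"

Statement 1 false / Statement 2 false

Statement 1: In symbols: ~((S | (~K <-> U)) <-> ~K)

~K = ~F = T
~K <-> U = T <-> T = T
S | (~K <-> U) = T | T = T
~K = ~F = T
(S | (~K <-> U)) <-> ~K = T <-> T = T
~((S | (~K <-> U)) <-> ~K) = ~T = F
Thus Statement 1 is false.

Statement 2: Parsed as ((~K & ~S) <-> ~U) nand (S & U)

~K = ~F = T
~S = ~T = F
~K & ~S = T & F = F
~U = ~T = F
(~K & ~S) <-> ~U = F <-> F = T
S & U = T & T = T
((~K & ~S) <-> ~U) nand (S & U) = T nand T = F
Hence Statement 2 is false.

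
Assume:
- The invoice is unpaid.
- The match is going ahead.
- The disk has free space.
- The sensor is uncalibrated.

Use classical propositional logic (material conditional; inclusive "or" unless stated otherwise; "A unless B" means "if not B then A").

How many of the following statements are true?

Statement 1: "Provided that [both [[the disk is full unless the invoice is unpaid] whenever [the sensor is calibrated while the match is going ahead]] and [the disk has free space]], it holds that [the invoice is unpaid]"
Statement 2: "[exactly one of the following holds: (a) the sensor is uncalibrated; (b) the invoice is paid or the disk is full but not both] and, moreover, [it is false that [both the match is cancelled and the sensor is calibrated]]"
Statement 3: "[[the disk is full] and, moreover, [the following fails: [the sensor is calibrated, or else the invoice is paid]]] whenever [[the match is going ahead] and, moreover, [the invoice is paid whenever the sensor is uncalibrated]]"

Let S = "the sensor is calibrated" (F), Q = "the match is cancelled" (F), R = "the disk is full" (F), P = "the invoice is paid" (F).

Statement 1: Parsed as (((S ∧ ¬Q) → (R ∨ ¬P)) ∧ ¬R) → ¬P

¬Q = ¬F = T
S ∧ ¬Q = F ∧ T = F
¬P = ¬F = T
R ∨ ¬P = F ∨ T = T
(S ∧ ¬Q) → (R ∨ ¬P) = F → T = T
¬R = ¬F = T
((S ∧ ¬Q) → (R ∨ ¬P)) ∧ ¬R = T ∧ T = T
¬P = ¬F = T
(((S ∧ ¬Q) → (R ∨ ¬P)) ∧ ¬R) → ¬P = T → T = T
Hence Statement 1 is true.

Statement 2: In symbols: (¬S ⊕ (P ⊕ R)) ∧ ¬(Q ∧ S)

¬S = ¬F = T
P ⊕ R = F ⊕ F = F
¬S ⊕ (P ⊕ R) = T ⊕ F = T
Q ∧ S = F ∧ F = F
¬(Q ∧ S) = ¬F = T
(¬S ⊕ (P ⊕ R)) ∧ ¬(Q ∧ S) = T ∧ T = T
Thus Statement 2 is true.

Statement 3: In symbols: (¬Q ∧ (¬S → P)) → (R ∧ ¬(S ∨ P))

¬Q = ¬F = T
¬S = ¬F = T
¬S → P = T → F = F
¬Q ∧ (¬S → P) = T ∧ F = F
S ∨ P = F ∨ F = F
¬(S ∨ P) = ¬F = T
R ∧ ¬(S ∨ P) = F ∧ T = F
(¬Q ∧ (¬S → P)) → (R ∧ ¬(S ∨ P)) = F → F = T
So Statement 3 is true.

3 of the 3 statements are true.

3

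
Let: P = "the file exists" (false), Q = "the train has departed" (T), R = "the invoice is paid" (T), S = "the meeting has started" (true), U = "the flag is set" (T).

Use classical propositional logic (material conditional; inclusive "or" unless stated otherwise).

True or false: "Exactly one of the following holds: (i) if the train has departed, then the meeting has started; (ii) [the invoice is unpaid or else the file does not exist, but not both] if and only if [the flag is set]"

Formalization: (Q → S) ⊕ ((¬R ⊕ ¬P) ↔ U)

Q → S = T → T = T
¬R = ¬T = F
¬P = ¬F = T
¬R ⊕ ¬P = F ⊕ T = T
(¬R ⊕ ¬P) ↔ U = T ↔ T = T
(Q → S) ⊕ ((¬R ⊕ ¬P) ↔ U) = T ⊕ T = F

The statement is false.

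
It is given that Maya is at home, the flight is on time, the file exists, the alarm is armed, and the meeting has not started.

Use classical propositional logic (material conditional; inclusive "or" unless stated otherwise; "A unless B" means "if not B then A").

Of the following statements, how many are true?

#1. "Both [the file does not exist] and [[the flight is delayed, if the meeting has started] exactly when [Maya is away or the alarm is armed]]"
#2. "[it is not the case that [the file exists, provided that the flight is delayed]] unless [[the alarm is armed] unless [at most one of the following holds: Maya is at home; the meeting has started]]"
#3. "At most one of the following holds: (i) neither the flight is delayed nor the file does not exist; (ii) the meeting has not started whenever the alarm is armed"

Let S = "the file exists" (T), U = "the meeting has started" (F), Q = "the flight is delayed" (F), M = "Maya is at home" (T), V = "the alarm is armed" (T).

#1: In symbols: ¬S ∧ ((U → Q) ↔ (¬M ∨ V))

¬S = ¬T = F
U → Q = F → F = T
¬M = ¬T = F
¬M ∨ V = F ∨ T = T
(U → Q) ↔ (¬M ∨ V) = T ↔ T = T
¬S ∧ ((U → Q) ↔ (¬M ∨ V)) = F ∧ T = F
Hence #1 is false.

#2: Formalization: ¬(Q → S) ∨ (V ∨ (M ↑ U))

Q → S = F → T = T
¬(Q → S) = ¬T = F
M ↑ U = T ↑ F = T
V ∨ (M ↑ U) = T ∨ T = T
¬(Q → S) ∨ (V ∨ (M ↑ U)) = F ∨ T = T
Hence #2 is true.

#3: Formalization: (Q ↓ ¬S) ↑ (V → ¬U)

¬S = ¬T = F
Q ↓ ¬S = F ↓ F = T
¬U = ¬F = T
V → ¬U = T → T = T
(Q ↓ ¬S) ↑ (V → ¬U) = T ↑ T = F
So #3 is false.

1 of the 3 statements is true.

1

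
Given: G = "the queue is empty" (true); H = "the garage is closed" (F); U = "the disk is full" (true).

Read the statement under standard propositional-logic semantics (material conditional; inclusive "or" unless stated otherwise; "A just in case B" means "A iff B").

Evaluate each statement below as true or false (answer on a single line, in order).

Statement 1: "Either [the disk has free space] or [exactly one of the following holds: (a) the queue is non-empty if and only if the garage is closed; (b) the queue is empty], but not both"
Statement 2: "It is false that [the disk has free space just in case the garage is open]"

Statement 1: In symbols: not U xor ((not G iff H) xor G)

not U = not True = False
not G = not True = False
not G iff H = False iff False = True
(not G iff H) xor G = True xor True = False
not U xor ((not G iff H) xor G) = False xor False = False
Hence Statement 1 is false.

Statement 2: Parsed as not (not U iff not H)

not U = not True = False
not H = not False = True
not U iff not H = False iff True = False
not (not U iff not H) = not False = True
Thus Statement 2 is true.

Statement 1 False / Statement 2 True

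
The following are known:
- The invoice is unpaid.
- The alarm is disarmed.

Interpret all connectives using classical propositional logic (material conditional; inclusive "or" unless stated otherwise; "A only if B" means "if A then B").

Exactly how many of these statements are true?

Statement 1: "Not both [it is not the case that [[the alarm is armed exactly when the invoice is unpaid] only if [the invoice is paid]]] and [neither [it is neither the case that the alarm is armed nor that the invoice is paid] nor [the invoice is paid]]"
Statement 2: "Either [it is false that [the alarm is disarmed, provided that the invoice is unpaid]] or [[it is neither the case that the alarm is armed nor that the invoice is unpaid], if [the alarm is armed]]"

2

Let Q = "the alarm is armed" (F), P = "the invoice is paid" (F).

Statement 1: Formalization: ~((Q <-> ~P) -> P) nand ((Q nor P) nor P)

~P = ~F = T
Q <-> ~P = F <-> T = F
(Q <-> ~P) -> P = F -> F = T
~((Q <-> ~P) -> P) = ~T = F
Q nor P = F nor F = T
(Q nor P) nor P = T nor F = F
~((Q <-> ~P) -> P) nand ((Q nor P) nor P) = F nand F = T
Hence Statement 1 is true.

Statement 2: Formalization: ~(~P -> ~Q) | (Q -> (Q nor ~P))

~P = ~F = T
~Q = ~F = T
~P -> ~Q = T -> T = T
~(~P -> ~Q) = ~T = F
~P = ~F = T
Q nor ~P = F nor T = F
Q -> (Q nor ~P) = F -> F = T
~(~P -> ~Q) | (Q -> (Q nor ~P)) = F | T = T
Hence Statement 2 is true.

True statements: 2.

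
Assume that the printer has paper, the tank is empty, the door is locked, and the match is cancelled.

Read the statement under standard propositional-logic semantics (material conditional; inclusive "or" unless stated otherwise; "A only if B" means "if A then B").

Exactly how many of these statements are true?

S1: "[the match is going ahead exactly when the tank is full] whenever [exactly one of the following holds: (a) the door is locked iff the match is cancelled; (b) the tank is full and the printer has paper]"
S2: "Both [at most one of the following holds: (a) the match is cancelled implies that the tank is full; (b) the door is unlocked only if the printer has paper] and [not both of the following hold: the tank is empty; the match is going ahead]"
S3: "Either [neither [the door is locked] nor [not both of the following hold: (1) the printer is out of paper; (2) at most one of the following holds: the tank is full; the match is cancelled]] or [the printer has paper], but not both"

3

Let R = "the door is locked" (T), S = "the match is cancelled" (T), Q = "the tank is full" (F), P = "the printer has paper" (T).

S1: Parsed as ((R ↔ S) ⊕ (Q ∧ P)) → (¬S ↔ Q)

R ↔ S = T ↔ T = T
Q ∧ P = F ∧ T = F
(R ↔ S) ⊕ (Q ∧ P) = T ⊕ F = T
¬S = ¬T = F
¬S ↔ Q = F ↔ F = T
((R ↔ S) ⊕ (Q ∧ P)) → (¬S ↔ Q) = T → T = T
So S1 is true.

S2: Formalization: ((S → Q) ↑ (¬R → P)) ∧ (¬Q ↑ ¬S)

S → Q = T → F = F
¬R = ¬T = F
¬R → P = F → T = T
(S → Q) ↑ (¬R → P) = F ↑ T = T
¬Q = ¬F = T
¬S = ¬T = F
¬Q ↑ ¬S = T ↑ F = T
((S → Q) ↑ (¬R → P)) ∧ (¬Q ↑ ¬S) = T ∧ T = T
Thus S2 is true.

S3: This is (R ↓ (¬P ↑ (Q ↑ S))) ⊕ P.

¬P = ¬T = F
Q ↑ S = F ↑ T = T
¬P ↑ (Q ↑ S) = F ↑ T = T
R ↓ (¬P ↑ (Q ↑ S)) = T ↓ T = F
(R ↓ (¬P ↑ (Q ↑ S))) ⊕ P = F ⊕ T = T
Thus S3 is true.

Count: 3.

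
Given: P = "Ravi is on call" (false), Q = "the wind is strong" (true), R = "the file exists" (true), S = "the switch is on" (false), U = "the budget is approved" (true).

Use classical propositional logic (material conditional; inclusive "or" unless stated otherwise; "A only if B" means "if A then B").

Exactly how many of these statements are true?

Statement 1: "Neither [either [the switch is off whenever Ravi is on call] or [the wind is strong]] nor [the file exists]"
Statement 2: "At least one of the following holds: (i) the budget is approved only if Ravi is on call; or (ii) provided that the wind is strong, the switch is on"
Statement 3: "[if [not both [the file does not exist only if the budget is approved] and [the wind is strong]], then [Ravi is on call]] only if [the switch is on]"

Statement 1: Parsed as ((P -> not S) or Q) nor R

not S = not False = True
P -> not S = False -> True = True
(P -> not S) or Q = True or True = True
((P -> not S) or Q) nor R = True nor True = False
Thus Statement 1 is false.

Statement 2: Parsed as (U -> P) or (Q -> S)

U -> P = True -> False = False
Q -> S = True -> False = False
(U -> P) or (Q -> S) = False or False = False
Hence Statement 2 is false.

Statement 3: In symbols: (((not R -> U) nand Q) -> P) -> S

not R = not True = False
not R -> U = False -> True = True
(not R -> U) nand Q = True nand True = False
((not R -> U) nand Q) -> P = False -> False = True
(((not R -> U) nand Q) -> P) -> S = True -> False = False
Thus Statement 3 is false.

Count: 0.

0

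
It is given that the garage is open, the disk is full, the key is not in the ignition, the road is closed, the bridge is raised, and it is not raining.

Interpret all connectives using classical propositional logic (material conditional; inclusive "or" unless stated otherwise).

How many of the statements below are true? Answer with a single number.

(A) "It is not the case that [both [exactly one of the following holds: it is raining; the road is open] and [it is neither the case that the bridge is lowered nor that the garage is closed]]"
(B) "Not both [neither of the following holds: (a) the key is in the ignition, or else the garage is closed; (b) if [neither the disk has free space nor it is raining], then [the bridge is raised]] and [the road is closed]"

2

Let P = "it is raining" (False), H = "the road is closed" (True), G = "the bridge is raised" (True), L = "the garage is closed" (False), W = "the key is in the ignition" (False), R = "the disk is full" (True).

(A): In symbols: not ((P xor not H) and (not G nor L))

not H = not True = False
P xor not H = False xor False = False
not G = not True = False
not G nor L = False nor False = True
(P xor not H) and (not G nor L) = False and True = False
not ((P xor not H) and (not G nor L)) = not False = True
Hence (A) is true.

(B): Formalization: ((W or L) nor ((not R nor P) -> G)) nand H

W or L = False or False = False
not R = not True = False
not R nor P = False nor False = True
(not R nor P) -> G = True -> True = True
(W or L) nor ((not R nor P) -> G) = False nor True = False
((W or L) nor ((not R nor P) -> G)) nand H = False nand True = True
Thus (B) is true.

Count: 2.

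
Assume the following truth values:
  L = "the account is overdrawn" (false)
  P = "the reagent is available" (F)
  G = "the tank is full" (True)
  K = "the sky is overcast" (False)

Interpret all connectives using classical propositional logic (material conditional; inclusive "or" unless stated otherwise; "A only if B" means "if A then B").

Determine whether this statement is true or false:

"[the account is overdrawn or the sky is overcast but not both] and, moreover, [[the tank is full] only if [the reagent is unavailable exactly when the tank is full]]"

The statement is false.

In symbols: (L xor K) & (G -> (~P <-> G))

L xor K = F xor F = F
~P = ~F = T
~P <-> G = T <-> T = T
G -> (~P <-> G) = T -> T = T
(L xor K) & (G -> (~P <-> G)) = F & T = F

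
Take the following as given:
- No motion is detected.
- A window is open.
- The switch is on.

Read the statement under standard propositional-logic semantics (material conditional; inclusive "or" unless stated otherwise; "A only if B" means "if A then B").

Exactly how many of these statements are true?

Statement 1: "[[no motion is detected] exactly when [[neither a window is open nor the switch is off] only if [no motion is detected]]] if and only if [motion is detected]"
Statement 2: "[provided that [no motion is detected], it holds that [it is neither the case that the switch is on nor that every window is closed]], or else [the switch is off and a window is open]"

0

Let R = "motion is detected" (F), W = "a window is open" (T), K = "the switch is on" (T).

Statement 1: In symbols: (¬R ↔ ((W ↓ ¬K) → ¬R)) ↔ R

¬R = ¬F = T
¬K = ¬T = F
W ↓ ¬K = T ↓ F = F
¬R = ¬F = T
(W ↓ ¬K) → ¬R = F → T = T
¬R ↔ ((W ↓ ¬K) → ¬R) = T ↔ T = T
(¬R ↔ ((W ↓ ¬K) → ¬R)) ↔ R = T ↔ F = F
Hence Statement 1 is false.

Statement 2: This is (¬R → (K ↓ ¬W)) ∨ (¬K ∧ W).

¬R = ¬F = T
¬W = ¬T = F
K ↓ ¬W = T ↓ F = F
¬R → (K ↓ ¬W) = T → F = F
¬K = ¬T = F
¬K ∧ W = F ∧ T = F
(¬R → (K ↓ ¬W)) ∨ (¬K ∧ W) = F ∨ F = F
So Statement 2 is false.

Count: 0.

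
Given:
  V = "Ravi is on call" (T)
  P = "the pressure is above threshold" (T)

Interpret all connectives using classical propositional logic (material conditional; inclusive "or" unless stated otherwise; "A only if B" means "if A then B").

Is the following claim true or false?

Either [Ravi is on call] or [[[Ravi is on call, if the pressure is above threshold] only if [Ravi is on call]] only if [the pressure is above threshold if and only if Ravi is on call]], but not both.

False.

Values: V=T, P=T.
Parsed as V ⊕ (((P → V) → V) → (P ↔ V))

P → V = T → T = T
(P → V) → V = T → T = T
P ↔ V = T ↔ T = T
((P → V) → V) → (P ↔ V) = T → T = T
V ⊕ (((P → V) → V) → (P ↔ V)) = T ⊕ T = F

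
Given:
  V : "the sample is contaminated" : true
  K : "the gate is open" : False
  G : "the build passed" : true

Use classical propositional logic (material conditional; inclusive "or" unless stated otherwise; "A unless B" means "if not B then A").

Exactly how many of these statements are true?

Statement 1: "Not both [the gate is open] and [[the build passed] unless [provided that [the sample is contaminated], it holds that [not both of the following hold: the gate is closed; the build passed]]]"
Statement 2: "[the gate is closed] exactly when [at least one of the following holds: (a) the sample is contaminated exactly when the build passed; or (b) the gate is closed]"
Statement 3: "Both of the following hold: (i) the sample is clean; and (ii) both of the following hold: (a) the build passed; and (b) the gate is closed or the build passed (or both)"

2

Statement 1: Parsed as K nand (G or (V -> (not K nand G)))

not K = not False = True
not K nand G = True nand True = False
V -> (not K nand G) = True -> False = False
G or (V -> (not K nand G)) = True or False = True
K nand (G or (V -> (not K nand G))) = False nand True = True
Thus Statement 1 is true.

Statement 2: This is not K iff ((V iff G) or not K).

not K = not False = True
V iff G = True iff True = True
not K = not False = True
(V iff G) or not K = True or True = True
not K iff ((V iff G) or not K) = True iff True = True
Thus Statement 2 is true.

Statement 3: Parsed as not V and (G and (not K or G))

not V = not True = False
not K = not False = True
not K or G = True or True = True
G and (not K or G) = True and True = True
not V and (G and (not K or G)) = False and True = False
Hence Statement 3 is false.

True statements: 2 (Statement 1, Statement 2).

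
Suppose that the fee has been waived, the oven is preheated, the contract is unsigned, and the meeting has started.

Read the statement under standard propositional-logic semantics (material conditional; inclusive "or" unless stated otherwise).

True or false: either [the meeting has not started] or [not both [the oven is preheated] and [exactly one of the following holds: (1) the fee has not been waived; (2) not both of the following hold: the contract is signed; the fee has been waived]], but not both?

False

Let S = "the meeting has started" (T), R = "the oven is preheated" (T), P = "the fee has been waived" (T), Q = "the contract is signed" (F).
Formalization: ~S xor (R nand (~P xor (Q nand P)))

~S = ~T = F
~P = ~T = F
Q nand P = F nand T = T
~P xor (Q nand P) = F xor T = T
R nand (~P xor (Q nand P)) = T nand T = F
~S xor (R nand (~P xor (Q nand P))) = F xor F = F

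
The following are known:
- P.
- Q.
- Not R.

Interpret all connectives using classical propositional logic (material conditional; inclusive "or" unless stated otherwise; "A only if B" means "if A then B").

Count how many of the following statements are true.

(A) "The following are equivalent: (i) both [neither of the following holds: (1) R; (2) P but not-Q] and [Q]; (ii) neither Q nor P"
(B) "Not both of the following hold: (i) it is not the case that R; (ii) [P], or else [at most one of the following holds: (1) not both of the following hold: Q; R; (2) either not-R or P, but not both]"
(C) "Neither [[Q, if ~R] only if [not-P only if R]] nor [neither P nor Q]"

(A): Formalization: ((R nor (P & ~Q)) & Q) <-> (Q nor P)

~Q = ~T = F
P & ~Q = T & F = F
R nor (P & ~Q) = F nor F = T
(R nor (P & ~Q)) & Q = T & T = T
Q nor P = T nor T = F
((R nor (P & ~Q)) & Q) <-> (Q nor P) = T <-> F = F
Thus (A) is false.

(B): Formalization: ~R nand (P | ((Q nand R) nand (~R xor P)))

~R = ~F = T
Q nand R = T nand F = T
~R = ~F = T
~R xor P = T xor T = F
(Q nand R) nand (~R xor P) = T nand F = T
P | ((Q nand R) nand (~R xor P)) = T | T = T
~R nand (P | ((Q nand R) nand (~R xor P))) = T nand T = F
Thus (B) is false.

(C): Parsed as ((~R -> Q) -> (~P -> R)) nor (P nor Q)

~R = ~F = T
~R -> Q = T -> T = T
~P = ~T = F
~P -> R = F -> F = T
(~R -> Q) -> (~P -> R) = T -> T = T
P nor Q = T nor T = F
((~R -> Q) -> (~P -> R)) nor (P nor Q) = T nor F = F
Hence (C) is false.

0 of the 3 statements are true (none).

0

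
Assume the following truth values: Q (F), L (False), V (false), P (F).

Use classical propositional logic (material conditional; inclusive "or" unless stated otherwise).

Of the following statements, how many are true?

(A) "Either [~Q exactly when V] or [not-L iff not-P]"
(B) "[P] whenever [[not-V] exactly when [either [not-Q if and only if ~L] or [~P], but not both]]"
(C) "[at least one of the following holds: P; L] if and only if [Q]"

(A): This is (not Q iff V) or (not L iff not P).

not Q = not False = True
not Q iff V = True iff False = False
not L = not False = True
not P = not False = True
not L iff not P = True iff True = True
(not Q iff V) or (not L iff not P) = False or True = True
Thus (A) is true.

(B): This is (not V iff ((not Q iff not L) xor not P)) -> P.

not V = not False = True
not Q = not False = True
not L = not False = True
not Q iff not L = True iff True = True
not P = not False = True
(not Q iff not L) xor not P = True xor True = False
not V iff ((not Q iff not L) xor not P) = True iff False = False
(not V iff ((not Q iff not L) xor not P)) -> P = False -> False = True
Thus (B) is true.

(C): This is (P or L) iff Q.

P or L = False or False = False
(P or L) iff Q = False iff False = True
Hence (C) is true.

True statements: 3 ((A), (B), (C)).

3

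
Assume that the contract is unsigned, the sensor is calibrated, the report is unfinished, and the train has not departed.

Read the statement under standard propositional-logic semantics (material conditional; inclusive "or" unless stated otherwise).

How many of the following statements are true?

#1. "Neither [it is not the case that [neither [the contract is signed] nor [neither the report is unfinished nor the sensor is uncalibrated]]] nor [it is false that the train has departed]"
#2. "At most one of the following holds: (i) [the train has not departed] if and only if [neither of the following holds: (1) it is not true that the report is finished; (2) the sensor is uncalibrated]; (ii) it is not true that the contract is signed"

Let P = "the contract is signed" (False), R = "the report is finished" (False), Q = "the sensor is calibrated" (True), S = "the train has departed" (False).

#1: In symbols: not (P nor (not R nor not Q)) nor not S

not R = not False = True
not Q = not True = False
not R nor not Q = True nor False = False
P nor (not R nor not Q) = False nor False = True
not (P nor (not R nor not Q)) = not True = False
not S = not False = True
not (P nor (not R nor not Q)) nor not S = False nor True = False
So #1 is false.

#2: In symbols: (not S iff (not R nor not Q)) nand not P

not S = not False = True
not R = not False = True
not Q = not True = False
not R nor not Q = True nor False = False
not S iff (not R nor not Q) = True iff False = False
not P = not False = True
(not S iff (not R nor not Q)) nand not P = False nand True = True
So #2 is true.

True statements: 1.

1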